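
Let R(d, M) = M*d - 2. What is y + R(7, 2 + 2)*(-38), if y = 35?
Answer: -953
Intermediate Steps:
R(d, M) = -2 + M*d
y + R(7, 2 + 2)*(-38) = 35 + (-2 + (2 + 2)*7)*(-38) = 35 + (-2 + 4*7)*(-38) = 35 + (-2 + 28)*(-38) = 35 + 26*(-38) = 35 - 988 = -953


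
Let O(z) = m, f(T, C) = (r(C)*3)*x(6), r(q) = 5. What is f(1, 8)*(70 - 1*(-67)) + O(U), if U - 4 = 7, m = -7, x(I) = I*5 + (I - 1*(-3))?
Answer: 80138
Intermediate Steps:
x(I) = 3 + 6*I (x(I) = 5*I + (I + 3) = 5*I + (3 + I) = 3 + 6*I)
f(T, C) = 585 (f(T, C) = (5*3)*(3 + 6*6) = 15*(3 + 36) = 15*39 = 585)
U = 11 (U = 4 + 7 = 11)
O(z) = -7
f(1, 8)*(70 - 1*(-67)) + O(U) = 585*(70 - 1*(-67)) - 7 = 585*(70 + 67) - 7 = 585*137 - 7 = 80145 - 7 = 80138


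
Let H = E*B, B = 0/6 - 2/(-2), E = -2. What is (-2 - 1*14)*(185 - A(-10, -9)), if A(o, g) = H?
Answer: -2992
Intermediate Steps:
B = 1 (B = 0*(1/6) - 2*(-1/2) = 0 + 1 = 1)
H = -2 (H = -2*1 = -2)
A(o, g) = -2
(-2 - 1*14)*(185 - A(-10, -9)) = (-2 - 1*14)*(185 - 1*(-2)) = (-2 - 14)*(185 + 2) = -16*187 = -2992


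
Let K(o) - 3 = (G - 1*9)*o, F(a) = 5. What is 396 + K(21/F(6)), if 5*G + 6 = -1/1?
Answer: 8883/25 ≈ 355.32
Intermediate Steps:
G = -7/5 (G = -6/5 + (-1/1)/5 = -6/5 + (-1*1)/5 = -6/5 + (⅕)*(-1) = -6/5 - ⅕ = -7/5 ≈ -1.4000)
K(o) = 3 - 52*o/5 (K(o) = 3 + (-7/5 - 1*9)*o = 3 + (-7/5 - 9)*o = 3 - 52*o/5)
396 + K(21/F(6)) = 396 + (3 - 1092/(5*5)) = 396 + (3 - 52/5*21/5) = 396 + (3 - 1092/25) = 396 - 1017/25 = 8883/25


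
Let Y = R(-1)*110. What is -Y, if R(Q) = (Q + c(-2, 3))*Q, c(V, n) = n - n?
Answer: -110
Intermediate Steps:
c(V, n) = 0
R(Q) = Q² (R(Q) = (Q + 0)*Q = Q*Q = Q²)
Y = 110 (Y = (-1)²*110 = 1*110 = 110)
-Y = -1*110 = -110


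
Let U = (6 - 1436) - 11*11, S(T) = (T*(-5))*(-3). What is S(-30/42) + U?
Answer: -10932/7 ≈ -1561.7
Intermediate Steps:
S(T) = 15*T (S(T) = -5*T*(-3) = 15*T)
U = -1551 (U = -1430 - 121 = -1551)
S(-30/42) + U = 15*(-30/42) - 1551 = 15*(-30*1/42) - 1551 = 15*(-5/7) - 1551 = -75/7 - 1551 = -10932/7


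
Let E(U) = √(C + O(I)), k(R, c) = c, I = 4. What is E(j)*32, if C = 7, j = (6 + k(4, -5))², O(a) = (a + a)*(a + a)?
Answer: 32*√71 ≈ 269.64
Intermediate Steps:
O(a) = 4*a² (O(a) = (2*a)*(2*a) = 4*a²)
j = 1 (j = (6 - 5)² = 1² = 1)
E(U) = √71 (E(U) = √(7 + 4*4²) = √(7 + 4*16) = √(7 + 64) = √71)
E(j)*32 = √71*32 = 32*√71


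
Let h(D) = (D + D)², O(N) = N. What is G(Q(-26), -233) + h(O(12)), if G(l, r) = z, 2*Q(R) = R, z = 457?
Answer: 1033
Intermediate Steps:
Q(R) = R/2
G(l, r) = 457
h(D) = 4*D² (h(D) = (2*D)² = 4*D²)
G(Q(-26), -233) + h(O(12)) = 457 + 4*12² = 457 + 4*144 = 457 + 576 = 1033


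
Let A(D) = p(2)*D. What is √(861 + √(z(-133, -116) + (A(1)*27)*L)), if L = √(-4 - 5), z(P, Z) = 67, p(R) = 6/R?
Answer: √(861 + √(67 + 243*I)) ≈ 29.558 + 0.1627*I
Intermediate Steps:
A(D) = 3*D (A(D) = (6/2)*D = (6*(½))*D = 3*D)
L = 3*I (L = √(-9) = 3*I ≈ 3.0*I)
√(861 + √(z(-133, -116) + (A(1)*27)*L)) = √(861 + √(67 + ((3*1)*27)*(3*I))) = √(861 + √(67 + (3*27)*(3*I))) = √(861 + √(67 + 81*(3*I))) = √(861 + √(67 + 243*I))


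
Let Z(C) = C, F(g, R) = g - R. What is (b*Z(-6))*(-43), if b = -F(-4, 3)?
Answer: 1806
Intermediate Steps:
b = 7 (b = -(-4 - 1*3) = -(-4 - 3) = -1*(-7) = 7)
(b*Z(-6))*(-43) = (7*(-6))*(-43) = -42*(-43) = 1806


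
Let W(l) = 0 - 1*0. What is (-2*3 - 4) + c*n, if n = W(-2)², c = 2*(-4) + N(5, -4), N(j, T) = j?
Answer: -10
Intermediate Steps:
W(l) = 0 (W(l) = 0 + 0 = 0)
c = -3 (c = 2*(-4) + 5 = -8 + 5 = -3)
n = 0 (n = 0² = 0)
(-2*3 - 4) + c*n = (-2*3 - 4) - 3*0 = (-6 - 4) + 0 = -10 + 0 = -10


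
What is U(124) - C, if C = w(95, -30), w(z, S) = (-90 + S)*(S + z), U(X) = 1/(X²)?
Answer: 119932801/15376 ≈ 7800.0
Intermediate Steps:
U(X) = X⁻²
C = -7800 (C = (-30)² - 90*(-30) - 90*95 - 30*95 = 900 + 2700 - 8550 - 2850 = -7800)
U(124) - C = 124⁻² - 1*(-7800) = 1/15376 + 7800 = 119932801/15376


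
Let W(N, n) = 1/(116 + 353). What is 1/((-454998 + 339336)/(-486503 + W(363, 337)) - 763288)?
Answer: -114084953/87079648482725 ≈ -1.3101e-6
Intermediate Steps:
W(N, n) = 1/469
1/((-454998 + 339336)/(-486503 + W(363, 337)) - 763288) = 1/((-454998 + 339336)/(-486503 + 1/469) - 763288) = 1/(-115662/(-228169906/469) - 763288) = 1/(-115662*(-469/228169906) - 763288) = 1/(27122739/114084953 - 763288) = 1/(-87079648482725/114084953) = -114084953/87079648482725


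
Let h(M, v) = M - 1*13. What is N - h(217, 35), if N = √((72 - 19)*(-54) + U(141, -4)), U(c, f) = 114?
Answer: -204 + 2*I*√687 ≈ -204.0 + 52.421*I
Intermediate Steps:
h(M, v) = -13 + M (h(M, v) = M - 13 = -13 + M)
N = 2*I*√687 (N = √((72 - 19)*(-54) + 114) = √(53*(-54) + 114) = √(-2862 + 114) = √(-2748) = 2*I*√687 ≈ 52.421*I)
N - h(217, 35) = 2*I*√687 - (-13 + 217) = 2*I*√687 - 1*204 = 2*I*√687 - 204 = -204 + 2*I*√687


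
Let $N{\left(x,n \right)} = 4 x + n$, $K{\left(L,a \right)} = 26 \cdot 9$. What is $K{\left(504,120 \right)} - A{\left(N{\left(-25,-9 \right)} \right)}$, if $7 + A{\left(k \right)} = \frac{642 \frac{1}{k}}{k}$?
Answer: $\frac{2862679}{11881} \approx 240.95$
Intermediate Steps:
$K{\left(L,a \right)} = 234$
$N{\left(x,n \right)} = n + 4 x$
$A{\left(k \right)} = -7 + \frac{642}{k^{2}}$ ($A{\left(k \right)} = -7 + \frac{642 \frac{1}{k}}{k} = -7 + \frac{642}{k^{2}}$)
$K{\left(504,120 \right)} - A{\left(N{\left(-25,-9 \right)} \right)} = 234 - \left(-7 + \frac{642}{\left(-9 + 4 \left(-25\right)\right)^{2}}\right) = 234 - \left(-7 + \frac{642}{\left(-9 - 100\right)^{2}}\right) = 234 - \left(-7 + \frac{642}{11881}\right) = 234 - - \frac{82525}{11881} = 234 + \frac{82525}{11881} = \frac{2862679}{11881}$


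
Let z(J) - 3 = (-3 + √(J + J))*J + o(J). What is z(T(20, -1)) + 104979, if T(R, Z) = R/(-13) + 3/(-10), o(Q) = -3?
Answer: 13647987/130 - 239*I*√15535/8450 ≈ 1.0498e+5 - 3.5253*I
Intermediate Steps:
T(R, Z) = -3/10 - R/13 (T(R, Z) = R*(-1/13) + 3*(-⅒) = -R/13 - 3/10 = -3/10 - R/13)
z(J) = J*(-3 + √2*√J) (z(J) = 3 + ((-3 + √(J + J))*J - 3) = 3 + ((-3 + √(2*J))*J - 3) = 3 + ((-3 + √2*√J)*J - 3) = 3 + (J*(-3 + √2*√J) - 3) = 3 + (-3 + J*(-3 + √2*√J)) = J*(-3 + √2*√J))
z(T(20, -1)) + 104979 = (-3*(-3/10 - 1/13*20) + √2*(-3/10 - 1/13*20)^(3/2)) + 104979 = (-3*(-3/10 - 20/13) + √2*(-3/10 - 20/13)^(3/2)) + 104979 = (-3*(-239/130) + √2*(-239/130)^(3/2)) + 104979 = (717/130 + √2*(-239*I*√31070/16900)) + 104979 = (717/130 - 239*I*√15535/8450) + 104979 = 13647987/130 - 239*I*√15535/8450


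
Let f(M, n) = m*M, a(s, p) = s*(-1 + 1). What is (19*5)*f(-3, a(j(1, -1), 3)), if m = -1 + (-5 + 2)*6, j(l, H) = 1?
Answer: 5415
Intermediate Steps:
m = -19 (m = -1 - 3*6 = -1 - 18 = -19)
a(s, p) = 0 (a(s, p) = s*0 = 0)
f(M, n) = -19*M
(19*5)*f(-3, a(j(1, -1), 3)) = (19*5)*(-19*(-3)) = 95*57 = 5415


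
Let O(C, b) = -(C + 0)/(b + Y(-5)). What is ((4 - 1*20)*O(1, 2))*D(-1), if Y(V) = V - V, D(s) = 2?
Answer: 16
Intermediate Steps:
Y(V) = 0
O(C, b) = -C/b (O(C, b) = -(C + 0)/(b + 0) = -C/b)
((4 - 1*20)*O(1, 2))*D(-1) = ((4 - 1*20)*(-1*1/2))*2 = ((4 - 20)*(-1*1*½))*2 = -16*(-½)*2 = 8*2 = 16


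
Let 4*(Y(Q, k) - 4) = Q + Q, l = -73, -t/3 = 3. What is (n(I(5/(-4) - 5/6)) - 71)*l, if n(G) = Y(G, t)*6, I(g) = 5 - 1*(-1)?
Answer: 2117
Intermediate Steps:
t = -9 (t = -3*3 = -9)
Y(Q, k) = 4 + Q/2 (Y(Q, k) = 4 + (Q + Q)/4 = 4 + (2*Q)/4 = 4 + Q/2)
I(g) = 6 (I(g) = 5 + 1 = 6)
n(G) = 24 + 3*G (n(G) = (4 + G/2)*6 = 24 + 3*G)
(n(I(5/(-4) - 5/6)) - 71)*l = ((24 + 3*6) - 71)*(-73) = ((24 + 18) - 71)*(-73) = (42 - 71)*(-73) = -29*(-73) = 2117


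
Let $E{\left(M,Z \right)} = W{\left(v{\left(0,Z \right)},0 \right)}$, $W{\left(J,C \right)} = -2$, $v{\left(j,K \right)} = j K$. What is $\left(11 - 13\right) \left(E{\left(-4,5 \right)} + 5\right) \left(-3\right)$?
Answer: $18$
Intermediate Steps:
$v{\left(j,K \right)} = K j$
$E{\left(M,Z \right)} = -2$
$\left(11 - 13\right) \left(E{\left(-4,5 \right)} + 5\right) \left(-3\right) = \left(11 - 13\right) \left(-2 + 5\right) \left(-3\right) = - 2 \cdot 3 \left(-3\right) = \left(-2\right) \left(-9\right) = 18$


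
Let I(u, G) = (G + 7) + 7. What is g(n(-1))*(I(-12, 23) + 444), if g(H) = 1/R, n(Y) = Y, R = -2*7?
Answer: -481/14 ≈ -34.357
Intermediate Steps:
R = -14
g(H) = -1/14 (g(H) = 1/(-14) = -1/14)
I(u, G) = 14 + G (I(u, G) = (7 + G) + 7 = 14 + G)
g(n(-1))*(I(-12, 23) + 444) = -((14 + 23) + 444)/14 = -(37 + 444)/14 = -1/14*481 = -481/14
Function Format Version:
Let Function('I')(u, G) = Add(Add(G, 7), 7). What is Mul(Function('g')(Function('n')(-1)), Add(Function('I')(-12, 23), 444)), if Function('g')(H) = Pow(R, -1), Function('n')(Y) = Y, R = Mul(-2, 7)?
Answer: Rational(-481, 14) ≈ -34.357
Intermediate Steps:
R = -14
Function('g')(H) = Rational(-1, 14) (Function('g')(H) = Pow(-14, -1) = Rational(-1, 14))
Function('I')(u, G) = Add(14, G) (Function('I')(u, G) = Add(Add(7, G), 7) = Add(14, G))
Mul(Function('g')(Function('n')(-1)), Add(Function('I')(-12, 23), 444)) = Mul(Rational(-1, 14), Add(Add(14, 23), 444)) = Mul(Rational(-1, 14), Add(37, 444)) = Mul(Rational(-1, 14), 481) = Rational(-481, 14)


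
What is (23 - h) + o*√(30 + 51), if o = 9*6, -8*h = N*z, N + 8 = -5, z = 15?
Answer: 3877/8 ≈ 484.63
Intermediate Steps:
N = -13 (N = -8 - 5 = -13)
h = 195/8 (h = -(-13)*15/8 = -⅛*(-195) = 195/8 ≈ 24.375)
o = 54
(23 - h) + o*√(30 + 51) = (23 - 1*195/8) + 54*√(30 + 51) = (23 - 195/8) + 54*√81 = -11/8 + 54*9 = -11/8 + 486 = 3877/8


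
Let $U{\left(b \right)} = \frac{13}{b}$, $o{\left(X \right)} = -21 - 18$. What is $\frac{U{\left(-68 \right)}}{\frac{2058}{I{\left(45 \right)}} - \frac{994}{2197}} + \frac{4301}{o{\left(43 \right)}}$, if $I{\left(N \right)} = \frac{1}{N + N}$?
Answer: $- \frac{119013228143807}{1079171321592} \approx -110.28$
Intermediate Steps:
$I{\left(N \right)} = \frac{1}{2 N}$
$o{\left(X \right)} = -39$
$\frac{U{\left(-68 \right)}}{\frac{2058}{I{\left(45 \right)}} - \frac{994}{2197}} + \frac{4301}{o{\left(43 \right)}} = \frac{13 \frac{1}{-68}}{\frac{2058}{\frac{1}{2} \cdot \frac{1}{45}} - \frac{994}{2197}} + \frac{4301}{-39} = \frac{13 \left(- \frac{1}{68}\right)}{\frac{2058}{\frac{1}{2} \cdot \frac{1}{45}} - \frac{994}{2197}} + 4301 \left(- \frac{1}{39}\right) = - \frac{13}{68 \left(2058 \frac{1}{\frac{1}{90}} - \frac{994}{2197}\right)} - \frac{4301}{39} = - \frac{13}{68 \left(2058 \cdot 90 - \frac{994}{2197}\right)} - \frac{4301}{39} = - \frac{13}{68 \left(185220 - \frac{994}{2197}\right)} - \frac{4301}{39} = - \frac{13}{68 \cdot \frac{406927346}{2197}} - \frac{4301}{39} = \left(- \frac{13}{68}\right) \frac{2197}{406927346} - \frac{4301}{39} = - \frac{28561}{27671059528} - \frac{4301}{39} = - \frac{119013228143807}{1079171321592}$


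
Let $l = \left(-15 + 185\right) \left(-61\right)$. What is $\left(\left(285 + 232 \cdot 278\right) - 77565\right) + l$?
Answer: $-23154$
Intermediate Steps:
$l = -10370$ ($l = 170 \left(-61\right) = -10370$)
$\left(\left(285 + 232 \cdot 278\right) - 77565\right) + l = \left(\left(285 + 232 \cdot 278\right) - 77565\right) - 10370 = \left(\left(285 + 64496\right) - 77565\right) - 10370 = \left(64781 - 77565\right) - 10370 = -12784 - 10370 = -23154$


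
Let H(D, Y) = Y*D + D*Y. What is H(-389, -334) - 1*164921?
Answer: 94931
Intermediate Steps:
H(D, Y) = 2*D*Y (H(D, Y) = D*Y + D*Y = 2*D*Y)
H(-389, -334) - 1*164921 = 2*(-389)*(-334) - 1*164921 = 259852 - 164921 = 94931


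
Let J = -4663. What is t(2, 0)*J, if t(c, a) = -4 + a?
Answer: 18652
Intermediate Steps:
t(2, 0)*J = (-4 + 0)*(-4663) = -4*(-4663) = 18652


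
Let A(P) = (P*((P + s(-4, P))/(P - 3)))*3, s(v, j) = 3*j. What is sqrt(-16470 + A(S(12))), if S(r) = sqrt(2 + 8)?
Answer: sqrt(49530 - 16470*sqrt(10))/sqrt(-3 + sqrt(10)) ≈ 125.42*I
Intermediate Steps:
S(r) = sqrt(10)
A(P) = 12*P**2/(-3 + P) (A(P) = (P*((P + 3*P)/(P - 3)))*3 = (P*((4*P)/(-3 + P)))*3 = (P*(4*P/(-3 + P)))*3 = (4*P**2/(-3 + P))*3 = 12*P**2/(-3 + P))
sqrt(-16470 + A(S(12))) = sqrt(-16470 + 12*(sqrt(10))**2/(-3 + sqrt(10))) = sqrt(-16470 + 12*10/(-3 + sqrt(10))) = sqrt(-16470 + 120/(-3 + sqrt(10)))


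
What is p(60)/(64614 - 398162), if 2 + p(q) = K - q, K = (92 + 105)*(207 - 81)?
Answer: -6190/83387 ≈ -0.074232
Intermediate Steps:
K = 24822 (K = 197*126 = 24822)
p(q) = 24820 - q (p(q) = -2 + (24822 - q) = 24820 - q)
p(60)/(64614 - 398162) = (24820 - 1*60)/(64614 - 398162) = (24820 - 60)/(-333548) = 24760*(-1/333548) = -6190/83387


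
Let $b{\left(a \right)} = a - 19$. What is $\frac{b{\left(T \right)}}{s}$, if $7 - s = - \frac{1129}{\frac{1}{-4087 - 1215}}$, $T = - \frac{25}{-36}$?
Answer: $\frac{659}{215494236} \approx 3.0581 \cdot 10^{-6}$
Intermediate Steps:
$T = \frac{25}{36}$ ($T = \left(-25\right) \left(- \frac{1}{36}\right) = \frac{25}{36} \approx 0.69444$)
$b{\left(a \right)} = -19 + a$
$s = -5985951$ ($s = 7 - - \frac{1129}{\frac{1}{-4087 - 1215}} = 7 - - \frac{1129}{\frac{1}{-5302}} = 7 - - \frac{1129}{- \frac{1}{5302}} = 7 - \left(-1129\right) \left(-5302\right) = 7 - 5985958 = -5985951$)
$\frac{b{\left(T \right)}}{s} = \frac{-19 + \frac{25}{36}}{-5985951} = \left(- \frac{659}{36}\right) \left(- \frac{1}{5985951}\right) = \frac{659}{215494236}$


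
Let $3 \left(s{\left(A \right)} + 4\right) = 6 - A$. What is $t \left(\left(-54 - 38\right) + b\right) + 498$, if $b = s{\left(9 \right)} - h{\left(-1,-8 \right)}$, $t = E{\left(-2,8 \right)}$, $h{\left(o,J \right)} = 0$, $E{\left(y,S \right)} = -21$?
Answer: $2535$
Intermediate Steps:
$s{\left(A \right)} = -2 - \frac{A}{3}$ ($s{\left(A \right)} = -4 + \frac{6 - A}{3} = -4 - \left(-2 + \frac{A}{3}\right) = -2 - \frac{A}{3}$)
$t = -21$
$b = -5$ ($b = \left(-2 - 3\right) - 0 = \left(-2 - 3\right) + 0 = -5 + 0 = -5$)
$t \left(\left(-54 - 38\right) + b\right) + 498 = - 21 \left(\left(-54 - 38\right) - 5\right) + 498 = - 21 \left(-92 - 5\right) + 498 = \left(-21\right) \left(-97\right) + 498 = 2037 + 498 = 2535$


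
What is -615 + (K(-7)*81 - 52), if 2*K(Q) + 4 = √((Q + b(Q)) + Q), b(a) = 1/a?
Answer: -829 + 243*I*√77/14 ≈ -829.0 + 152.31*I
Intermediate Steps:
K(Q) = -2 + √(1/Q + 2*Q)/2 (K(Q) = -2 + √((Q + 1/Q) + Q)/2 = -2 + √(1/Q + 2*Q)/2)
-615 + (K(-7)*81 - 52) = -615 + ((-2 + √(1/(-7) + 2*(-7))/2)*81 - 52) = -615 + ((-2 + √(-⅐ - 14)/2)*81 - 52) = -615 + ((-2 + √(-99/7)/2)*81 - 52) = -615 + ((-2 + (3*I*√77/7)/2)*81 - 52) = -615 + ((-2 + 3*I*√77/14)*81 - 52) = -615 + ((-162 + 243*I*√77/14) - 52) = -615 + (-214 + 243*I*√77/14) = -829 + 243*I*√77/14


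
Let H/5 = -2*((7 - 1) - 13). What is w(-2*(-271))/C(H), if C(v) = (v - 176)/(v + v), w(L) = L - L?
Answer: 0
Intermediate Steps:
w(L) = 0
H = 70 (H = 5*(-2*((7 - 1) - 13)) = 5*(-2*(6 - 13)) = 5*(-2*(-7)) = 5*14 = 70)
C(v) = (-176 + v)/(2*v) (C(v) = (-176 + v)/((2*v)) = (-176 + v)*(1/(2*v)) = (-176 + v)/(2*v))
w(-2*(-271))/C(H) = 0/(((½)*(-176 + 70)/70)) = 0/(((½)*(1/70)*(-106))) = 0/(-53/70) = 0*(-70/53) = 0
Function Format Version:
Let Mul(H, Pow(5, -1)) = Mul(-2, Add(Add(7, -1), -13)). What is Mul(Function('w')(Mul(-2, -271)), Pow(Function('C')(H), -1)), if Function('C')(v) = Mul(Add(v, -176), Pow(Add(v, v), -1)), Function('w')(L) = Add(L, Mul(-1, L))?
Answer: 0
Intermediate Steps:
Function('w')(L) = 0
H = 70 (H = Mul(5, Mul(-2, Add(Add(7, -1), -13))) = Mul(5, Mul(-2, Add(6, -13))) = Mul(5, Mul(-2, -7)) = Mul(5, 14) = 70)
Function('C')(v) = Mul(Rational(1, 2), Pow(v, -1), Add(-176, v)) (Function('C')(v) = Mul(Add(-176, v), Pow(Mul(2, v), -1)) = Mul(Add(-176, v), Mul(Rational(1, 2), Pow(v, -1))) = Mul(Rational(1, 2), Pow(v, -1), Add(-176, v)))
Mul(Function('w')(Mul(-2, -271)), Pow(Function('C')(H), -1)) = Mul(0, Pow(Mul(Rational(1, 2), Pow(70, -1), Add(-176, 70)), -1)) = Mul(0, Pow(Mul(Rational(1, 2), Rational(1, 70), -106), -1)) = Mul(0, Pow(Rational(-53, 70), -1)) = Mul(0, Rational(-70, 53)) = 0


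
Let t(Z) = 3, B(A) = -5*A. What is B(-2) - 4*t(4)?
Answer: -2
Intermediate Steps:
B(-2) - 4*t(4) = -5*(-2) - 4*3 = 10 - 12 = -2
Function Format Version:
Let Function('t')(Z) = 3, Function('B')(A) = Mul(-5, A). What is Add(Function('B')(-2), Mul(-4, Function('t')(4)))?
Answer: -2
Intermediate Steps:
Add(Function('B')(-2), Mul(-4, Function('t')(4))) = Add(Mul(-5, -2), Mul(-4, 3)) = Add(10, -12) = -2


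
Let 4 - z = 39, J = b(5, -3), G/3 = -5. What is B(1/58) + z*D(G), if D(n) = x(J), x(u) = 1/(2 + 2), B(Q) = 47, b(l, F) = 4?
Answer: 153/4 ≈ 38.250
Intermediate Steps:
G = -15 (G = 3*(-5) = -15)
J = 4
x(u) = ¼ (x(u) = 1/4 = ¼)
z = -35 (z = 4 - 1*39 = 4 - 39 = -35)
D(n) = ¼
B(1/58) + z*D(G) = 47 - 35*¼ = 47 - 35/4 = 153/4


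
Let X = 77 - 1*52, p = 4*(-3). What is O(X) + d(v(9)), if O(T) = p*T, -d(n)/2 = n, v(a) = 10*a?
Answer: -480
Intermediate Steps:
p = -12
d(n) = -2*n
X = 25 (X = 77 - 52 = 25)
O(T) = -12*T
O(X) + d(v(9)) = -12*25 - 20*9 = -300 - 2*90 = -300 - 180 = -480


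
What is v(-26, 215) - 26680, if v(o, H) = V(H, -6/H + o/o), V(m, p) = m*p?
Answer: -26471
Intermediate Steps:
v(o, H) = H*(1 - 6/H) (v(o, H) = H*(-6/H + o/o) = H*(-6/H + 1) = H*(1 - 6/H))
v(-26, 215) - 26680 = (-6 + 215) - 26680 = 209 - 26680 = -26471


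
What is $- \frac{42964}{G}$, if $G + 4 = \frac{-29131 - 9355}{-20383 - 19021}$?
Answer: $\frac{846476728}{59565} \approx 14211.0$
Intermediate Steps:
$G = - \frac{59565}{19702}$ ($G = -4 + \frac{-29131 - 9355}{-20383 - 19021} = -4 - \frac{38486}{-39404} = -4 - - \frac{19243}{19702} = -4 + \frac{19243}{19702} = - \frac{59565}{19702} \approx -3.0233$)
$- \frac{42964}{G} = - \frac{42964}{- \frac{59565}{19702}} = \left(-42964\right) \left(- \frac{19702}{59565}\right) = \frac{846476728}{59565}$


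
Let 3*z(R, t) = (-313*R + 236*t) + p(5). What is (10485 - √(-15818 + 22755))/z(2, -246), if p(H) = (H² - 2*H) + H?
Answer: -3495/6518 + √6937/19554 ≈ -0.53195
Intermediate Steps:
p(H) = H² - H
z(R, t) = 20/3 - 313*R/3 + 236*t/3 (z(R, t) = ((-313*R + 236*t) + 5*(-1 + 5))/3 = ((-313*R + 236*t) + 5*4)/3 = ((-313*R + 236*t) + 20)/3 = (20 - 313*R + 236*t)/3 = 20/3 - 313*R/3 + 236*t/3)
(10485 - √(-15818 + 22755))/z(2, -246) = (10485 - √(-15818 + 22755))/(20/3 - 313/3*2 + (236/3)*(-246)) = (10485 - √6937)/(20/3 - 626/3 - 19352) = (10485 - √6937)/(-19554) = (10485 - √6937)*(-1/19554) = -3495/6518 + √6937/19554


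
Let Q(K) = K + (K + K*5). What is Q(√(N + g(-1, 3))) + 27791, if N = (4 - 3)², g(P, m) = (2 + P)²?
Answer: 27791 + 7*√2 ≈ 27801.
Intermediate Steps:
N = 1 (N = 1² = 1)
Q(K) = 7*K (Q(K) = K + (K + 5*K) = K + 6*K = 7*K)
Q(√(N + g(-1, 3))) + 27791 = 7*√(1 + (2 - 1)²) + 27791 = 7*√(1 + 1²) + 27791 = 7*√(1 + 1) + 27791 = 7*√2 + 27791 = 27791 + 7*√2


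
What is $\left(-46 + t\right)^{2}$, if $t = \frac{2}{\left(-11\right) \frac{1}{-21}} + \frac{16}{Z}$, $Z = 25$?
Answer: $\frac{130507776}{75625} \approx 1725.7$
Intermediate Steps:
$t = \frac{1226}{275}$ ($t = \frac{2}{\left(-11\right) \frac{1}{-21}} + \frac{16}{25} = \frac{2}{\left(-11\right) \left(- \frac{1}{21}\right)} + 16 \cdot \frac{1}{25} = \frac{2}{\frac{11}{21}} + \frac{16}{25} = 2 \cdot \frac{21}{11} + \frac{16}{25} = \frac{42}{11} + \frac{16}{25} = \frac{1226}{275} \approx 4.4582$)
$\left(-46 + t\right)^{2} = \left(-46 + \frac{1226}{275}\right)^{2} = \left(- \frac{11424}{275}\right)^{2} = \frac{130507776}{75625}$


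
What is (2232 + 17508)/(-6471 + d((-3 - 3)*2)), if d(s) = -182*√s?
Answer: -42579180/14090443 + 2395120*I*√3/14090443 ≈ -3.0218 + 0.29442*I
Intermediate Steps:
(2232 + 17508)/(-6471 + d((-3 - 3)*2)) = (2232 + 17508)/(-6471 - 182*√2*√(-3 - 3)) = 19740/(-6471 - 182*2*I*√3) = 19740/(-6471 - 364*I*√3)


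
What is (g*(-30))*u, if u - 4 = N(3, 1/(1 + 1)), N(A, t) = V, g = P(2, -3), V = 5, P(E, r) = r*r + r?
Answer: -1620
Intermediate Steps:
P(E, r) = r + r**2 (P(E, r) = r**2 + r = r + r**2)
g = 6 (g = -3*(1 - 3) = -3*(-2) = 6)
N(A, t) = 5
u = 9 (u = 4 + 5 = 9)
(g*(-30))*u = (6*(-30))*9 = -180*9 = -1620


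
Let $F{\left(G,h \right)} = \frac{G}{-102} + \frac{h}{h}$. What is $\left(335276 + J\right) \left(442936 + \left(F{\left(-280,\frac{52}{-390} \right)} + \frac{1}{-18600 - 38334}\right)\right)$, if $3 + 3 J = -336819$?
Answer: $\frac{5311308440923121}{53771} \approx 9.8776 \cdot 10^{10}$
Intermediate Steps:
$J = -112274$ ($J = -1 + \frac{1}{3} \left(-336819\right) = -1 - 112273 = -112274$)
$F{\left(G,h \right)} = 1 - \frac{G}{102}$ ($F{\left(G,h \right)} = G \left(- \frac{1}{102}\right) + 1 = - \frac{G}{102} + 1 = 1 - \frac{G}{102}$)
$\left(335276 + J\right) \left(442936 + \left(F{\left(-280,\frac{52}{-390} \right)} + \frac{1}{-18600 - 38334}\right)\right) = \left(335276 - 112274\right) \left(442936 + \left(\left(1 - - \frac{140}{51}\right) + \frac{1}{-18600 - 38334}\right)\right) = 223002 \left(442936 + \left(\left(1 + \frac{140}{51}\right) + \frac{1}{-56934}\right)\right) = 223002 \left(442936 + \left(\frac{191}{51} - \frac{1}{56934}\right)\right) = 223002 \left(442936 + \frac{3624781}{967878}\right) = 223002 \cdot \frac{428711634589}{967878} = \frac{5311308440923121}{53771}$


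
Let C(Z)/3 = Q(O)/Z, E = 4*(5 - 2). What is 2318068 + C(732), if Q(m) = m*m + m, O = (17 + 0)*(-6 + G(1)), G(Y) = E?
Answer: 282809549/122 ≈ 2.3181e+6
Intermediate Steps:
E = 12 (E = 4*3 = 12)
G(Y) = 12
O = 102 (O = (17 + 0)*(-6 + 12) = 17*6 = 102)
Q(m) = m + m² (Q(m) = m² + m = m + m²)
C(Z) = 31518/Z (C(Z) = 3*((102*(1 + 102))/Z) = 3*((102*103)/Z) = 3*(10506/Z) = 31518/Z)
2318068 + C(732) = 2318068 + 31518/732 = 2318068 + 31518*(1/732) = 2318068 + 5253/122 = 282809549/122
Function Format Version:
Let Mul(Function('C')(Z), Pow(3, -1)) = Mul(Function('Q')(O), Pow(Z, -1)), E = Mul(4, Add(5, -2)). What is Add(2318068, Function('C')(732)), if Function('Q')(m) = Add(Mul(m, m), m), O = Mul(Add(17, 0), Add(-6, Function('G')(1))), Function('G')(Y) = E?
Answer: Rational(282809549, 122) ≈ 2.3181e+6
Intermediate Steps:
E = 12 (E = Mul(4, 3) = 12)
Function('G')(Y) = 12
O = 102 (O = Mul(Add(17, 0), Add(-6, 12)) = Mul(17, 6) = 102)
Function('Q')(m) = Add(m, Pow(m, 2)) (Function('Q')(m) = Add(Pow(m, 2), m) = Add(m, Pow(m, 2)))
Function('C')(Z) = Mul(31518, Pow(Z, -1)) (Function('C')(Z) = Mul(3, Mul(Mul(102, Add(1, 102)), Pow(Z, -1))) = Mul(3, Mul(Mul(102, 103), Pow(Z, -1))) = Mul(3, Mul(10506, Pow(Z, -1))) = Mul(31518, Pow(Z, -1)))
Add(2318068, Function('C')(732)) = Add(2318068, Mul(31518, Pow(732, -1))) = Add(2318068, Mul(31518, Rational(1, 732))) = Add(2318068, Rational(5253, 122)) = Rational(282809549, 122)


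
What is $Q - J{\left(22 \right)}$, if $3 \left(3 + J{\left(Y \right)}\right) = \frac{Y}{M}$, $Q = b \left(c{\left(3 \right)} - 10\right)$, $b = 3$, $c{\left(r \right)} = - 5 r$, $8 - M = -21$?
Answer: $- \frac{6286}{87} \approx -72.253$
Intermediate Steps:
$M = 29$ ($M = 8 - -21 = 8 + 21 = 29$)
$Q = -75$ ($Q = 3 \left(\left(-5\right) 3 - 10\right) = 3 \left(-15 - 10\right) = 3 \left(-25\right) = -75$)
$J{\left(Y \right)} = -3 + \frac{Y}{87}$ ($J{\left(Y \right)} = -3 + \frac{Y \frac{1}{29}}{3} = -3 + \frac{\frac{1}{29} Y}{3} = -3 + \frac{Y}{87}$)
$Q - J{\left(22 \right)} = -75 - \left(-3 + \frac{1}{87} \cdot 22\right) = -75 - \left(-3 + \frac{22}{87}\right) = -75 - - \frac{239}{87} = -75 + \frac{239}{87} = - \frac{6286}{87}$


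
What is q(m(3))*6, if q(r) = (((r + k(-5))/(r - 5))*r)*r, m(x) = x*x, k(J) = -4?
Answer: 1215/2 ≈ 607.50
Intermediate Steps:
m(x) = x²
q(r) = r²*(-4 + r)/(-5 + r) (q(r) = (((r - 4)/(r - 5))*r)*r = (((-4 + r)/(-5 + r))*r)*r = (r*(-4 + r)/(-5 + r))*r = r²*(-4 + r)/(-5 + r))
q(m(3))*6 = ((3²)²*(-4 + 3²)/(-5 + 3²))*6 = (9²*(-4 + 9)/(-5 + 9))*6 = (81*5/4)*6 = (81*(¼)*5)*6 = (405/4)*6 = 1215/2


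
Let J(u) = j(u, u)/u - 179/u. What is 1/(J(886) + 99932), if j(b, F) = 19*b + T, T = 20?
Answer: 886/88556427 ≈ 1.0005e-5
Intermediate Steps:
j(b, F) = 20 + 19*b (j(b, F) = 19*b + 20 = 20 + 19*b)
J(u) = -179/u + (20 + 19*u)/u (J(u) = (20 + 19*u)/u - 179/u = -179/u + (20 + 19*u)/u)
1/(J(886) + 99932) = 1/((19 - 159/886) + 99932) = 1/(16675/886 + 99932) = 1/(88556427/886) = 886/88556427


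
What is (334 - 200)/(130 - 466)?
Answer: -67/168 ≈ -0.39881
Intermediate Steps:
(334 - 200)/(130 - 466) = 134/(-336) = 134*(-1/336) = -67/168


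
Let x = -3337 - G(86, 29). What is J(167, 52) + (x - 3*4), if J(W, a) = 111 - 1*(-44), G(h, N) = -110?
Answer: -3084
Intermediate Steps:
x = -3227 (x = -3337 - 1*(-110) = -3337 + 110 = -3227)
J(W, a) = 155 (J(W, a) = 111 + 44 = 155)
J(167, 52) + (x - 3*4) = 155 + (-3227 - 3*4) = 155 + (-3227 - 12) = 155 - 3239 = -3084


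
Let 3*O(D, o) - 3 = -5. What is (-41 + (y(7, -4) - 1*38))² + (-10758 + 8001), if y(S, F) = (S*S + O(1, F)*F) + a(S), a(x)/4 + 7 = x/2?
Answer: -9437/9 ≈ -1048.6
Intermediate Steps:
a(x) = -28 + 2*x (a(x) = -28 + 4*(x/2) = -28 + 2*x)
O(D, o) = -⅔ (O(D, o) = 1 + (⅓)*(-5) = 1 - 5/3 = -⅔)
y(S, F) = -28 + S² + 2*S - 2*F/3 (y(S, F) = (S*S - 2*F/3) + (-28 + 2*S) = (S² - 2*F/3) + (-28 + 2*S) = -28 + S² + 2*S - 2*F/3)
(-41 + (y(7, -4) - 1*38))² + (-10758 + 8001) = (-41 + ((-28 + 7² + 2*7 - ⅔*(-4)) - 1*38))² + (-10758 + 8001) = (-41 + ((-28 + 49 + 14 + 8/3) - 38))² - 2757 = (-41 + (113/3 - 38))² - 2757 = (-41 - ⅓)² - 2757 = (-124/3)² - 2757 = 15376/9 - 2757 = -9437/9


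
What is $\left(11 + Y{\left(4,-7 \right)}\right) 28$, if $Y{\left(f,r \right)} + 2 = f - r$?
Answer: $560$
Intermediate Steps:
$Y{\left(f,r \right)} = -2 + f - r$ ($Y{\left(f,r \right)} = -2 + \left(f - r\right) = -2 + f - r$)
$\left(11 + Y{\left(4,-7 \right)}\right) 28 = \left(11 - -9\right) 28 = \left(11 + \left(-2 + 4 + 7\right)\right) 28 = \left(11 + 9\right) 28 = 20 \cdot 28 = 560$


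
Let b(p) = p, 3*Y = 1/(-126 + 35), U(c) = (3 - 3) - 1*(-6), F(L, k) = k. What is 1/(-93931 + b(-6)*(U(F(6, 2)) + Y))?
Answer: -91/8550995 ≈ -1.0642e-5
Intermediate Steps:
U(c) = 6 (U(c) = 0 + 6 = 6)
Y = -1/273 (Y = 1/(3*(-126 + 35)) = (⅓)/(-91) = (⅓)*(-1/91) = -1/273 ≈ -0.0036630)
1/(-93931 + b(-6)*(U(F(6, 2)) + Y)) = 1/(-93931 - 6*(6 - 1/273)) = 1/(-93931 - 6*1637/273) = 1/(-93931 - 3274/91) = 1/(-8550995/91) = -91/8550995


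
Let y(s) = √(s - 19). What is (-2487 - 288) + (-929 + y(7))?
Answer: -3704 + 2*I*√3 ≈ -3704.0 + 3.4641*I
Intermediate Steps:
y(s) = √(-19 + s)
(-2487 - 288) + (-929 + y(7)) = (-2487 - 288) + (-929 + √(-19 + 7)) = -2775 + (-929 + √(-12)) = -2775 + (-929 + 2*I*√3) = -3704 + 2*I*√3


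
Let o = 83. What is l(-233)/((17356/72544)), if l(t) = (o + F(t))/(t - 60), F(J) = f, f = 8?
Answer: -1650376/1271327 ≈ -1.2982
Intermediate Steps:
F(J) = 8
l(t) = 91/(-60 + t) (l(t) = (83 + 8)/(t - 60) = 91/(-60 + t))
l(-233)/((17356/72544)) = (91/(-60 - 233))/((17356/72544)) = (91/(-293))/((17356*(1/72544))) = (91*(-1/293))/(4339/18136) = -91/293*18136/4339 = -1650376/1271327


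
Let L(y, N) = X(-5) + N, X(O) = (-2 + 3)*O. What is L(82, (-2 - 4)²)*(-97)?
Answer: -3007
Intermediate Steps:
X(O) = O (X(O) = 1*O = O)
L(y, N) = -5 + N
L(82, (-2 - 4)²)*(-97) = (-5 + (-2 - 4)²)*(-97) = (-5 + (-6)²)*(-97) = (-5 + 36)*(-97) = 31*(-97) = -3007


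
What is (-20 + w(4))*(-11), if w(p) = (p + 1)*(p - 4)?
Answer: 220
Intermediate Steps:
w(p) = (1 + p)*(-4 + p)
(-20 + w(4))*(-11) = (-20 + (-4 + 4² - 3*4))*(-11) = (-20 + (-4 + 16 - 12))*(-11) = (-20 + 0)*(-11) = -20*(-11) = 220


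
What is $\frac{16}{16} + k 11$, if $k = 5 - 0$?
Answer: $56$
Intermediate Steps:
$k = 5$ ($k = 5 + 0 = 5$)
$\frac{16}{16} + k 11 = \frac{16}{16} + 5 \cdot 11 = 16 \cdot \frac{1}{16} + 55 = 1 + 55 = 56$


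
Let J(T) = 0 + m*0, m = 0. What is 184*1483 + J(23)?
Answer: 272872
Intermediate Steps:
J(T) = 0 (J(T) = 0 + 0*0 = 0 + 0 = 0)
184*1483 + J(23) = 184*1483 + 0 = 272872 + 0 = 272872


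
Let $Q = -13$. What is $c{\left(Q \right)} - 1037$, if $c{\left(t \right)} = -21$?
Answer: $-1058$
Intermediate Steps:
$c{\left(Q \right)} - 1037 = -21 - 1037 = -1058$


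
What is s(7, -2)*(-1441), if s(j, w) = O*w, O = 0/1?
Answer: 0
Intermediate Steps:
O = 0 (O = 0*1 = 0)
s(j, w) = 0 (s(j, w) = 0*w = 0)
s(7, -2)*(-1441) = 0*(-1441) = 0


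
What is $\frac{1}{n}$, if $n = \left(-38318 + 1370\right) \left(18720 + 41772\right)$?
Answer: $- \frac{1}{2235058416} \approx -4.4742 \cdot 10^{-10}$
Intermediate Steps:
$n = -2235058416$ ($n = \left(-36948\right) 60492 = -2235058416$)
$\frac{1}{n} = \frac{1}{-2235058416} = - \frac{1}{2235058416}$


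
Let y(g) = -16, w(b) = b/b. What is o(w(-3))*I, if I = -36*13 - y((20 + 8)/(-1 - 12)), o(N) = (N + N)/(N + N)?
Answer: -452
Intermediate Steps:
w(b) = 1
o(N) = 1 (o(N) = (2*N)/((2*N)) = (2*N)*(1/(2*N)) = 1)
I = -452 (I = -36*13 - 1*(-16) = -468 + 16 = -452)
o(w(-3))*I = 1*(-452) = -452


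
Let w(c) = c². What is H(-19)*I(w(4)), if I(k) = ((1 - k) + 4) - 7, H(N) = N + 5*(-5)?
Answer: 792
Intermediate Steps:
H(N) = -25 + N (H(N) = N - 25 = -25 + N)
I(k) = -2 - k (I(k) = (5 - k) - 7 = -2 - k)
H(-19)*I(w(4)) = (-25 - 19)*(-2 - 1*4²) = -44*(-2 - 1*16) = -44*(-2 - 16) = -44*(-18) = 792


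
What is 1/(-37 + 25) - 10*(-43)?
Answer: 5159/12 ≈ 429.92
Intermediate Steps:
1/(-37 + 25) - 10*(-43) = 1/(-12) + 430 = -1/12 + 430 = 5159/12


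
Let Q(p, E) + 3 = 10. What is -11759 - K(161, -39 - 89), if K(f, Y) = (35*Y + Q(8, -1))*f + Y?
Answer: 708522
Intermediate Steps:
Q(p, E) = 7 (Q(p, E) = -3 + 10 = 7)
K(f, Y) = Y + f*(7 + 35*Y) (K(f, Y) = (35*Y + 7)*f + Y = (7 + 35*Y)*f + Y = f*(7 + 35*Y) + Y = Y + f*(7 + 35*Y))
-11759 - K(161, -39 - 89) = -11759 - ((-39 - 89) + 7*161 + 35*(-39 - 89)*161) = -11759 - (-128 + 1127 + 35*(-128)*161) = -11759 - (-128 + 1127 - 721280) = -11759 - 1*(-720281) = -11759 + 720281 = 708522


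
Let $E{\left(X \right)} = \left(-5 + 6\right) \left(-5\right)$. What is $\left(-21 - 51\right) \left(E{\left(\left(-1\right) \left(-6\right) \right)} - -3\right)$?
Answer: $144$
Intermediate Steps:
$E{\left(X \right)} = -5$ ($E{\left(X \right)} = 1 \left(-5\right) = -5$)
$\left(-21 - 51\right) \left(E{\left(\left(-1\right) \left(-6\right) \right)} - -3\right) = \left(-21 - 51\right) \left(-5 - -3\right) = - 72 \left(-5 + 3\right) = \left(-72\right) \left(-2\right) = 144$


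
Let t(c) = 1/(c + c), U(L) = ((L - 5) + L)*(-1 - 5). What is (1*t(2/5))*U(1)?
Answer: 45/2 ≈ 22.500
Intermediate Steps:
U(L) = 30 - 12*L (U(L) = ((-5 + L) + L)*(-6) = (-5 + 2*L)*(-6) = 30 - 12*L)
t(c) = 1/(2*c)
(1*t(2/5))*U(1) = (1*(1/(2*((2/5)))))*(30 - 12*1) = (1*(1/(2*((2*(⅕))))))*(30 - 12) = (1*(1/(2*(⅖))))*18 = (1*((½)*(5/2)))*18 = (1*(5/4))*18 = (5/4)*18 = 45/2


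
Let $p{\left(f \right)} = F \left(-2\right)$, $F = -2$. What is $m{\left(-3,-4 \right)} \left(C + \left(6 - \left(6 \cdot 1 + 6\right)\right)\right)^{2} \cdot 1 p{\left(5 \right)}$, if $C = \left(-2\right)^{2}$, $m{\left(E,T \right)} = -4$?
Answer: $-64$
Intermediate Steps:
$C = 4$
$p{\left(f \right)} = 4$ ($p{\left(f \right)} = \left(-2\right) \left(-2\right) = 4$)
$m{\left(-3,-4 \right)} \left(C + \left(6 - \left(6 \cdot 1 + 6\right)\right)\right)^{2} \cdot 1 p{\left(5 \right)} = - 4 \left(4 + \left(6 - \left(6 \cdot 1 + 6\right)\right)\right)^{2} \cdot 1 \cdot 4 = - 4 \left(4 + \left(6 - \left(6 + 6\right)\right)\right)^{2} \cdot 4 = - 4 \left(4 + \left(6 - 12\right)\right)^{2} \cdot 4 = - 4 \left(4 - 6\right)^{2} \cdot 4 = - 4 \left(-2\right)^{2} \cdot 4 = \left(-4\right) 4 \cdot 4 = \left(-16\right) 4 = -64$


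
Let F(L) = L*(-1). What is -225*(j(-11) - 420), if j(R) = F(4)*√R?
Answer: 94500 + 900*I*√11 ≈ 94500.0 + 2985.0*I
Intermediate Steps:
F(L) = -L
j(R) = -4*√R (j(R) = (-1*4)*√R = -4*√R)
-225*(j(-11) - 420) = -225*(-4*I*√11 - 420) = -225*(-420 - 4*I*√11) = 94500 + 900*I*√11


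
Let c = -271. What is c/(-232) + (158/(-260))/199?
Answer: 3496221/3000920 ≈ 1.1651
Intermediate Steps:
c/(-232) + (158/(-260))/199 = -271/(-232) + (158/(-260))/199 = -271*(-1/232) + (158*(-1/260))*(1/199) = 271/232 - 79/130*1/199 = 271/232 - 79/25870 = 3496221/3000920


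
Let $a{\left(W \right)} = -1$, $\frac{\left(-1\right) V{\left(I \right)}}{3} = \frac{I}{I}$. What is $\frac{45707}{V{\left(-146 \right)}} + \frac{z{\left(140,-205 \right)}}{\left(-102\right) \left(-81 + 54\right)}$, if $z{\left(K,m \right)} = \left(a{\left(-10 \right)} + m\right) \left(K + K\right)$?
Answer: $- \frac{21008353}{1377} \approx -15257.0$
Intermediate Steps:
$V{\left(I \right)} = -3$ ($V{\left(I \right)} = - 3 \frac{I}{I} = \left(-3\right) 1 = -3$)
$z{\left(K,m \right)} = 2 K \left(-1 + m\right)$ ($z{\left(K,m \right)} = \left(-1 + m\right) \left(K + K\right) = \left(-1 + m\right) 2 K = 2 K \left(-1 + m\right)$)
$\frac{45707}{V{\left(-146 \right)}} + \frac{z{\left(140,-205 \right)}}{\left(-102\right) \left(-81 + 54\right)} = \frac{45707}{-3} + \frac{2 \cdot 140 \left(-1 - 205\right)}{\left(-102\right) \left(-81 + 54\right)} = 45707 \left(- \frac{1}{3}\right) + \frac{2 \cdot 140 \left(-206\right)}{\left(-102\right) \left(-27\right)} = - \frac{45707}{3} - \frac{57680}{2754} = - \frac{45707}{3} - \frac{28840}{1377} = - \frac{21008353}{1377}$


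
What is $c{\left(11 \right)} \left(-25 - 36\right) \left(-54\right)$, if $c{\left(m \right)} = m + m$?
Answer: $72468$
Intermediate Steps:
$c{\left(m \right)} = 2 m$
$c{\left(11 \right)} \left(-25 - 36\right) \left(-54\right) = 2 \cdot 11 \left(-25 - 36\right) \left(-54\right) = 22 \left(-61\right) \left(-54\right) = \left(-1342\right) \left(-54\right) = 72468$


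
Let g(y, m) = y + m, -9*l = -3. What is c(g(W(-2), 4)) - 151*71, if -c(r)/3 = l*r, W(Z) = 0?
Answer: -10725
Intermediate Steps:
l = 1/3 (l = -1/9*(-3) = 1/3 ≈ 0.33333)
g(y, m) = m + y
c(r) = -r
c(g(W(-2), 4)) - 151*71 = -(4 + 0) - 151*71 = -1*4 - 10721 = -4 - 10721 = -10725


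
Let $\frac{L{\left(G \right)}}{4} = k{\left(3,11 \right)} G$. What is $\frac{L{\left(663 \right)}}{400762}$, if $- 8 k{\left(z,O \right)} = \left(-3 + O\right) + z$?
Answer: $- \frac{7293}{801524} \approx -0.0090989$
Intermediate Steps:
$k{\left(z,O \right)} = \frac{3}{8} - \frac{O}{8} - \frac{z}{8}$ ($k{\left(z,O \right)} = - \frac{\left(-3 + O\right) + z}{8} = - \frac{-3 + O + z}{8} = \frac{3}{8} - \frac{O}{8} - \frac{z}{8}$)
$L{\left(G \right)} = - \frac{11 G}{2}$ ($L{\left(G \right)} = 4 \left(\frac{3}{8} - \frac{11}{8} - \frac{3}{8}\right) G = 4 \left(- \frac{11 G}{8}\right) = - \frac{11 G}{2}$)
$\frac{L{\left(663 \right)}}{400762} = \frac{\left(- \frac{11}{2}\right) 663}{400762} = \left(- \frac{7293}{2}\right) \frac{1}{400762} = - \frac{7293}{801524}$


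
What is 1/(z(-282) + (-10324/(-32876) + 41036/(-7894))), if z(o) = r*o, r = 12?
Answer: -32440393/109936740147 ≈ -0.00029508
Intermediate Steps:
z(o) = 12*o
1/(z(-282) + (-10324/(-32876) + 41036/(-7894))) = 1/(12*(-282) + (-10324/(-32876) + 41036/(-7894))) = 1/(-3384 + (-10324*(-1/32876) + 41036*(-1/7894))) = 1/(-3384 + (2581/8219 - 20518/3947)) = 1/(-3384 - 158450235/32440393) = 1/(-109936740147/32440393) = -32440393/109936740147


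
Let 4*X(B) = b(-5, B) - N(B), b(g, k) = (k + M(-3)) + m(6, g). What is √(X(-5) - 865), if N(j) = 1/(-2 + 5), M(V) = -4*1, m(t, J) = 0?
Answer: I*√7806/3 ≈ 29.451*I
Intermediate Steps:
M(V) = -4
b(g, k) = -4 + k (b(g, k) = (k - 4) + 0 = (-4 + k) + 0 = -4 + k)
N(j) = ⅓ (N(j) = 1/3 = ⅓)
X(B) = -13/12 + B/4 (X(B) = ((-4 + B) - 1*⅓)/4 = ((-4 + B) - ⅓)/4 = (-13/3 + B)/4 = -13/12 + B/4)
√(X(-5) - 865) = √((-13/12 + (¼)*(-5)) - 865) = √((-13/12 - 5/4) - 865) = √(-7/3 - 865) = √(-2602/3) = I*√7806/3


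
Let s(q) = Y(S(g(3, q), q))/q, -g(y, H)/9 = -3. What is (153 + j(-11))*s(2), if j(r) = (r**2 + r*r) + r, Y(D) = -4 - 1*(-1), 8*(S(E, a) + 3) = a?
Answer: -576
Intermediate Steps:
g(y, H) = 27 (g(y, H) = -9*(-3) = 27)
S(E, a) = -3 + a/8
Y(D) = -3 (Y(D) = -4 + 1 = -3)
s(q) = -3/q
j(r) = r + 2*r**2 (j(r) = (r**2 + r**2) + r = 2*r**2 + r = r + 2*r**2)
(153 + j(-11))*s(2) = (153 - 11*(1 + 2*(-11)))*(-3/2) = (153 - 11*(1 - 22))*(-3*1/2) = (153 - 11*(-21))*(-3/2) = (153 + 231)*(-3/2) = 384*(-3/2) = -576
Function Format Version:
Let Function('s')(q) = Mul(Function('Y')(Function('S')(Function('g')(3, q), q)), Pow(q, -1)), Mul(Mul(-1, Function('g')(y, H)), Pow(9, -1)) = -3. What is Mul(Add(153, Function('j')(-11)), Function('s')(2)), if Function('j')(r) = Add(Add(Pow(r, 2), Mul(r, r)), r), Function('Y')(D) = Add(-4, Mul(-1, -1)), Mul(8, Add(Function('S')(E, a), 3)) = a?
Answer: -576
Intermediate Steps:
Function('g')(y, H) = 27 (Function('g')(y, H) = Mul(-9, -3) = 27)
Function('S')(E, a) = Add(-3, Mul(Rational(1, 8), a))
Function('Y')(D) = -3 (Function('Y')(D) = Add(-4, 1) = -3)
Function('s')(q) = Mul(-3, Pow(q, -1))
Function('j')(r) = Add(r, Mul(2, Pow(r, 2))) (Function('j')(r) = Add(Add(Pow(r, 2), Pow(r, 2)), r) = Add(Mul(2, Pow(r, 2)), r) = Add(r, Mul(2, Pow(r, 2))))
Mul(Add(153, Function('j')(-11)), Function('s')(2)) = Mul(Add(153, Mul(-11, Add(1, Mul(2, -11)))), Mul(-3, Pow(2, -1))) = Mul(Add(153, Mul(-11, Add(1, -22))), Mul(-3, Rational(1, 2))) = Mul(Add(153, Mul(-11, -21)), Rational(-3, 2)) = Mul(Add(153, 231), Rational(-3, 2)) = Mul(384, Rational(-3, 2)) = -576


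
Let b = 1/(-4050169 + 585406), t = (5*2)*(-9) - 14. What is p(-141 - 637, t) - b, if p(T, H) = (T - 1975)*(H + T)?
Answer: 8412950419399/3464763 ≈ 2.4281e+6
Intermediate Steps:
t = -104 (t = 10*(-9) - 14 = -90 - 14 = -104)
p(T, H) = (-1975 + T)*(H + T)
b = -1/3464763 (b = 1/(-3464763) = -1/3464763 ≈ -2.8862e-7)
p(-141 - 637, t) - b = ((-141 - 637)**2 - 1975*(-104) - 1975*(-141 - 637) - 104*(-141 - 637)) - 1*(-1/3464763) = ((-778)**2 + 205400 - 1975*(-778) - 104*(-778)) + 1/3464763 = (605284 + 205400 + 1536550 + 80912) + 1/3464763 = 2428146 + 1/3464763 = 8412950419399/3464763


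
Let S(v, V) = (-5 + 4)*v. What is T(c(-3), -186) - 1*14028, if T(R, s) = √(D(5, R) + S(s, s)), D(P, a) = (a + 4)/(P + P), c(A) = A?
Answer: -14028 + √18610/10 ≈ -14014.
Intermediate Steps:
D(P, a) = (4 + a)/(2*P) (D(P, a) = (4 + a)/((2*P)) = (4 + a)*(1/(2*P)) = (4 + a)/(2*P))
S(v, V) = -v
T(R, s) = √(⅖ - s + R/10) (T(R, s) = √((½)*(4 + R)/5 - s) = √((½)*(⅕)*(4 + R) - s) = √((⅖ + R/10) - s) = √(⅖ - s + R/10))
T(c(-3), -186) - 1*14028 = √(40 - 100*(-186) + 10*(-3))/10 - 1*14028 = √(40 + 18600 - 30)/10 - 14028 = √18610/10 - 14028 = -14028 + √18610/10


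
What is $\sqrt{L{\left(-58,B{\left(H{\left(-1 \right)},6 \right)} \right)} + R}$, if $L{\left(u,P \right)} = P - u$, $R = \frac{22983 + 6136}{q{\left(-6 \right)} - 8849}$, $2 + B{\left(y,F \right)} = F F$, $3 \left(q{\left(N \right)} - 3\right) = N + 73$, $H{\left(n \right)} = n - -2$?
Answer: $\frac{5 \sqrt{2486129849}}{26471} \approx 9.4181$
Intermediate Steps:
$H{\left(n \right)} = 2 + n$ ($H{\left(n \right)} = n + 2 = 2 + n$)
$q{\left(N \right)} = \frac{82}{3} + \frac{N}{3}$ ($q{\left(N \right)} = 3 + \frac{N + 73}{3} = 3 + \frac{73 + N}{3} = 3 + \left(\frac{73}{3} + \frac{N}{3}\right) = \frac{82}{3} + \frac{N}{3}$)
$B{\left(y,F \right)} = -2 + F^{2}$ ($B{\left(y,F \right)} = -2 + F F = -2 + F^{2}$)
$R = - \frac{87357}{26471}$ ($R = \frac{22983 + 6136}{\left(\frac{82}{3} + \frac{1}{3} \left(-6\right)\right) - 8849} = \frac{29119}{\left(\frac{82}{3} - 2\right) - 8849} = \frac{29119}{\frac{76}{3} - 8849} = \frac{29119}{- \frac{26471}{3}} = 29119 \left(- \frac{3}{26471}\right) = - \frac{87357}{26471} \approx -3.3001$)
$\sqrt{L{\left(-58,B{\left(H{\left(-1 \right)},6 \right)} \right)} + R} = \sqrt{\left(\left(-2 + 6^{2}\right) - -58\right) - \frac{87357}{26471}} = \sqrt{\left(\left(-2 + 36\right) + 58\right) - \frac{87357}{26471}} = \sqrt{\left(34 + 58\right) - \frac{87357}{26471}} = \sqrt{92 - \frac{87357}{26471}} = \sqrt{\frac{2347975}{26471}} = \frac{5 \sqrt{2486129849}}{26471}$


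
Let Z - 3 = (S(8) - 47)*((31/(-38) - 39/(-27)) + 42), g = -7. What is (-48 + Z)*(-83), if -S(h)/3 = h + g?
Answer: 30890110/171 ≈ 1.8064e+5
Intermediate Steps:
S(h) = 21 - 3*h (S(h) = -3*(h - 7) = -3*(-7 + h) = 21 - 3*h)
Z = -363962/171 (Z = 3 + ((21 - 3*8) - 47)*((31/(-38) - 39/(-27)) + 42) = 3 + ((21 - 24) - 47)*((31*(-1/38) - 39*(-1/27)) + 42) = 3 + (-3 - 47)*((-31/38 + 13/9) + 42) = 3 - 50*(215/342 + 42) = 3 - 50*14579/342 = 3 - 364475/171 = -363962/171 ≈ -2128.4)
(-48 + Z)*(-83) = (-48 - 363962/171)*(-83) = -372170/171*(-83) = 30890110/171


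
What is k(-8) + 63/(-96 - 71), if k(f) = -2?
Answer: -397/167 ≈ -2.3772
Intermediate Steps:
k(-8) + 63/(-96 - 71) = -2 + 63/(-96 - 71) = -2 + 63/(-167) = -2 + 63*(-1/167) = -2 - 63/167 = -397/167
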